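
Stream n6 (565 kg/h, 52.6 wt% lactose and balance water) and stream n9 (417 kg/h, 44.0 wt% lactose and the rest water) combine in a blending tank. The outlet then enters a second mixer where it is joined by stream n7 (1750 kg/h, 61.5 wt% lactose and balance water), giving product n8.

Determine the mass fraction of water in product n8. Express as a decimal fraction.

0.4301

Overall, product flow = 2732 kg/h.
water in = 565×0.474 + 417×0.560 + 1750×0.385 = 1175.1 kg/h.
water fraction in n8 = 0.4301.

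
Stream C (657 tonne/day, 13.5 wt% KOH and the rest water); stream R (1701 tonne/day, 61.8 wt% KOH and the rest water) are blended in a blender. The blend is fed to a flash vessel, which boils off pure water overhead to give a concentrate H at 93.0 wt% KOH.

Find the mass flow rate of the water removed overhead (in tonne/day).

1132 tonne/day

KOH entering = 657×0.135 + 1701×0.618 = 1139.9 tonne/day.
All KOH reports to H, so H = 1139.9/0.930 = 1225.7 tonne/day.
Total feed = 2358 tonne/day; overhead = 2358 − 1225.7 = 1132.3 tonne/day.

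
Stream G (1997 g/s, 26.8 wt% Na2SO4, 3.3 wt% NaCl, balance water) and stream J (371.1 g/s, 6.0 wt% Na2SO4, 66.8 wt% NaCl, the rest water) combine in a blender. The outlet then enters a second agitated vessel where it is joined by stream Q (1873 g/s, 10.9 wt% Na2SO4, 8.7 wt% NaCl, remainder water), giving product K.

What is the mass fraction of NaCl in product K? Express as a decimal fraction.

0.1124

Overall, product flow = 4241.1 g/s.
NaCl in = 1997×0.033 + 371.1×0.668 + 1873×0.087 = 476.75 g/s.
NaCl fraction in K = 0.1124.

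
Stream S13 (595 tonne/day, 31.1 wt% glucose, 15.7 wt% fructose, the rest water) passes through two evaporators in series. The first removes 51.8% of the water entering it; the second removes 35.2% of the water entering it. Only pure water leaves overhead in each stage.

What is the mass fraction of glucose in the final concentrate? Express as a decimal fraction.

0.4904

water in feed = 595×0.532 = 316.54 tonne/day.
After stage 1: water left = (1−0.518)×316.54 = 152.57; stream total = 431.03 tonne/day.
After stage 2: water left = (1−0.352)×152.57 = 98.867; final concentrate = 377.33 tonne/day.
glucose fraction = 185.04/377.33 = 0.4904.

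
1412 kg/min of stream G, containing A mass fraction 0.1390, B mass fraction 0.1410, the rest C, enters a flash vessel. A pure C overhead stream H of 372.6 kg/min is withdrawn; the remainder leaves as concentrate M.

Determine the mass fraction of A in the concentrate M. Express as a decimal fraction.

0.1888

A is not removed: 1412×0.139 = 196.27 kg/min of A enters M.
Concentrate = 1412 − 372.6 = 1039.4 kg/min.
Mass fraction = 196.27/1039.4 = 0.1888.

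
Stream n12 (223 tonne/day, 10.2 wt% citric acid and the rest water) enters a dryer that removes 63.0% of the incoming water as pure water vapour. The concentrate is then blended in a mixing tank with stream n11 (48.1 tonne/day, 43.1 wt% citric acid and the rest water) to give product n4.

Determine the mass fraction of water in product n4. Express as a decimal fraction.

Vapour removed = 0.630×0.898×223 = 126.16 tonne/day; concentrate = 96.84 tonne/day.
water reaching the mixer = 74.094 (from concentrate) + 48.1×0.569 = 101.46 tonne/day.
Product flow = 96.84 + 48.1 = 144.94 tonne/day; water fraction = 0.7000.

0.7000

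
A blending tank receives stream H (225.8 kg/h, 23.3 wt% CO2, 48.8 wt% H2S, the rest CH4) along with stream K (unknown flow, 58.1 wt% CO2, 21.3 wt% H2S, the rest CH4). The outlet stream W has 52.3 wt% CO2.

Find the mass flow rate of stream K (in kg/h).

Let K be the unknown flow. Total out = 225.8 + K.
CO2 balance: 52.611 + 0.581·K = 0.523·(225.8 + K)
(0.581 − 0.523)·K = 0.523×225.8 − 52.611 = 65.482
K = 65.482 / 0.058 = 1129 kg/h

1129 kg/h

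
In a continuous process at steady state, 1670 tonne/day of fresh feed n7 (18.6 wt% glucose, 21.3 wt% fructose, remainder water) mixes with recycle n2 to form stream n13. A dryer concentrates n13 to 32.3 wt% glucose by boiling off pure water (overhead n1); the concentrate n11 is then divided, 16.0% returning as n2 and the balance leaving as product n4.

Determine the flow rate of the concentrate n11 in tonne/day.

Overall glucose balance (none leaves overhead): glucose in fresh feed = glucose in product, i.e. 1670×0.186 = (1−0.160)·n11·0.323.
n11 = 310.62/(0.323×0.840) = 1144.8 tonne/day.

1145 tonne/day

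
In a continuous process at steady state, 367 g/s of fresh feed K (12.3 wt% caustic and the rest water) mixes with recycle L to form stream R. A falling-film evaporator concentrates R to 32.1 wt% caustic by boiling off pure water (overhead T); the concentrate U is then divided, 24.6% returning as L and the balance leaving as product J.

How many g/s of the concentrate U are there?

Overall caustic balance (none leaves overhead): caustic in fresh feed = caustic in product, i.e. 367×0.123 = (1−0.246)·U·0.321.
U = 45.141/(0.321×0.754) = 186.51 g/s.

186.5 g/s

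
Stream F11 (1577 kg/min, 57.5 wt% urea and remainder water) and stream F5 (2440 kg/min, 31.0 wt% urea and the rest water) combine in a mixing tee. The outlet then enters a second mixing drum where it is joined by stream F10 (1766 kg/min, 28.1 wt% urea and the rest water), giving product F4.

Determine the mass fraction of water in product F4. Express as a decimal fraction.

Overall, product flow = 5783 kg/min.
water in = 1577×0.425 + 2440×0.690 + 1766×0.719 = 3623.6 kg/min.
water fraction in F4 = 0.627.

0.627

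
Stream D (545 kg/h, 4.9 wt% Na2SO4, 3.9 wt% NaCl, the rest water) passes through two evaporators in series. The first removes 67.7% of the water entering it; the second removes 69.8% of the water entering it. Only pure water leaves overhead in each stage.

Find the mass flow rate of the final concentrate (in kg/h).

96.44 kg/h

water in feed = 545×0.912 = 497.04 kg/h.
After stage 1: water left = (1−0.677)×497.04 = 160.54; stream total = 208.5 kg/h.
After stage 2: water left = (1−0.698)×160.54 = 48.484; final concentrate = 96.444 kg/h.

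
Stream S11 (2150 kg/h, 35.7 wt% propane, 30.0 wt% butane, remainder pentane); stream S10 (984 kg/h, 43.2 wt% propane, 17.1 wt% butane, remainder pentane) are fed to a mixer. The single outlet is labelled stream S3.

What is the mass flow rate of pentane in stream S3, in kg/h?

1128 kg/h

pentane out = pentane in = 2150×0.343 + 984×0.397 = 1128.1 kg/h.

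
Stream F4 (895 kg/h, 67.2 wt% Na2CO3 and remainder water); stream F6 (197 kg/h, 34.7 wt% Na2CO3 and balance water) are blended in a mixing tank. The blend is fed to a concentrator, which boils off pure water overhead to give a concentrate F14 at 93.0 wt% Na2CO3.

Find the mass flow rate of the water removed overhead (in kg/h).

371.8 kg/h

Na2CO3 entering = 895×0.672 + 197×0.347 = 669.8 kg/h.
All Na2CO3 reports to F14, so F14 = 669.8/0.930 = 720.21 kg/h.
Total feed = 1092 kg/h; overhead = 1092 − 720.21 = 371.79 kg/h.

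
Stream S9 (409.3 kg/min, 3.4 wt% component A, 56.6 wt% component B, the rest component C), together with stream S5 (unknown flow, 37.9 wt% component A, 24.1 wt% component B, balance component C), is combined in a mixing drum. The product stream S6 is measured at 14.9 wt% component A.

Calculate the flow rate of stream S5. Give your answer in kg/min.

Let S5 be the unknown flow. Total out = 409.3 + S5.
component A balance: 13.916 + 0.379·S5 = 0.149·(409.3 + S5)
(0.379 − 0.149)·S5 = 0.149×409.3 − 13.916 = 47.069
S5 = 47.069 / 0.230 = 204.65 kg/min

204.6 kg/min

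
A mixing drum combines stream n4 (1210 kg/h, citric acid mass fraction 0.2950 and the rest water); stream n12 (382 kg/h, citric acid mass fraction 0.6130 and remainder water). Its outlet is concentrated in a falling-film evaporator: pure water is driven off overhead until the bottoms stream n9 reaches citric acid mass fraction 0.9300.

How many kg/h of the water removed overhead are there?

956.4 kg/h

citric acid entering = 1210×0.295 + 382×0.613 = 591.12 kg/h.
All citric acid reports to n9, so n9 = 591.12/0.930 = 635.61 kg/h.
Total feed = 1592 kg/h; overhead = 1592 − 635.61 = 956.39 kg/h.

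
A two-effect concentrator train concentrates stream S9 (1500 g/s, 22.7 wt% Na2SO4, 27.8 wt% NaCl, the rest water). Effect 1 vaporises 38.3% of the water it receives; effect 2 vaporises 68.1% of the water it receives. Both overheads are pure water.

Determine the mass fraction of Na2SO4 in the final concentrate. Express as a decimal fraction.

water in feed = 1500×0.495 = 742.5 g/s.
After stage 1: water left = (1−0.383)×742.5 = 458.12; stream total = 1215.6 g/s.
After stage 2: water left = (1−0.681)×458.12 = 146.14; final concentrate = 903.64 g/s.
Na2SO4 fraction = 340.5/903.64 = 0.3768.

0.3768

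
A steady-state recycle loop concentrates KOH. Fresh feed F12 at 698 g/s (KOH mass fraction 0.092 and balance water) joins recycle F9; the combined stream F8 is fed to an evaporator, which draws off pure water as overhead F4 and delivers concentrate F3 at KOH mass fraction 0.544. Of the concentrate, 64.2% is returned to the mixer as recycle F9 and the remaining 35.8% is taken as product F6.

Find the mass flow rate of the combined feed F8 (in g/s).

Overall KOH balance (none leaves overhead): KOH in fresh feed = KOH in product, i.e. 698×0.092 = (1−0.642)·F3·0.544.
F3 = 64.216/(0.544×0.358) = 329.73 g/s.
Recycle F9 = 0.642×329.73 = 211.69 g/s.
Combined feed F8 = 698 + 211.69 = 909.69 g/s.

909.7 g/s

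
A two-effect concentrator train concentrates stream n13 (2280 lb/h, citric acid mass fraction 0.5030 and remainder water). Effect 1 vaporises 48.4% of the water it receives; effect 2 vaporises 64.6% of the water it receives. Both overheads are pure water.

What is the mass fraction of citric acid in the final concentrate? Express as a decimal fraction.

water in feed = 2280×0.497 = 1133.2 lb/h.
After stage 1: water left = (1−0.484)×1133.2 = 584.71; stream total = 1731.6 lb/h.
After stage 2: water left = (1−0.646)×584.71 = 206.99; final concentrate = 1353.8 lb/h.
citric acid fraction = 1146.8/1353.8 = 0.8471.

0.8471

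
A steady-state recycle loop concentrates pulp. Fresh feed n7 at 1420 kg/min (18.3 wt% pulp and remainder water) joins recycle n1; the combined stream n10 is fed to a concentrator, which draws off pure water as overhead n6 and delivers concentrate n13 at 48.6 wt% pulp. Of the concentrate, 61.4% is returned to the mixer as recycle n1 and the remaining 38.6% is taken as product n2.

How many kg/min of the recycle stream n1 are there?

Overall pulp balance (none leaves overhead): pulp in fresh feed = pulp in product, i.e. 1420×0.183 = (1−0.614)·n13·0.486.
n13 = 259.86/(0.486×0.386) = 1385.2 kg/min.
Recycle n1 = 0.614×1385.2 = 850.52 kg/min.

850.5 kg/min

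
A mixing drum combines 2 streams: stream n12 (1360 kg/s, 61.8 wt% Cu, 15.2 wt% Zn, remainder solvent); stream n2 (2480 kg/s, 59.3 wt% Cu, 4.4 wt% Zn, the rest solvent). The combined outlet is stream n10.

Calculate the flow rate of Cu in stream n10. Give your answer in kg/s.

2311 kg/s

Cu out = Cu in = 1360×0.618 + 2480×0.593 = 2311.1 kg/s.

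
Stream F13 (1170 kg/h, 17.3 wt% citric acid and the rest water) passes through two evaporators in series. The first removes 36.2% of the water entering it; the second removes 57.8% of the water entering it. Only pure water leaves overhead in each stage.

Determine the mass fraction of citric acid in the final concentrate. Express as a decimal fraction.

0.437

water in feed = 1170×0.827 = 967.59 kg/h.
After stage 1: water left = (1−0.362)×967.59 = 617.32; stream total = 819.73 kg/h.
After stage 2: water left = (1−0.578)×617.32 = 260.51; final concentrate = 462.92 kg/h.
citric acid fraction = 202.41/462.92 = 0.437.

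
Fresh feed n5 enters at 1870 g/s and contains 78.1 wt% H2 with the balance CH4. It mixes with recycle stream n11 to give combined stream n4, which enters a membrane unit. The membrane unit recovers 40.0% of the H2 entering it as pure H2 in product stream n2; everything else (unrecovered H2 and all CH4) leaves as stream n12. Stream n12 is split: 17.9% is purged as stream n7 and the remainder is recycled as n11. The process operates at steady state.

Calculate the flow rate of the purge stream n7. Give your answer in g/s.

CH4 enters only via n5 and leaves only via the purge: 1870×0.219 = 0.179×(CH4 in n12), and the membrane unit passes all CH4, so CH4 in n4 = CH4 in n12 = 2287.9 g/s.
H2 in n4: m_A = 1870×0.781 + (1−0.179)·(1−0.400)·m_A, so m_A = 1460.5/0.5074 = 2878.3 g/s.
n12 = (1−0.400)×2878.3 + 2287.9 = 4014.9 g/s.
Purge n7 = 0.179×4014.9 = 718.66 g/s.

718.7 g/s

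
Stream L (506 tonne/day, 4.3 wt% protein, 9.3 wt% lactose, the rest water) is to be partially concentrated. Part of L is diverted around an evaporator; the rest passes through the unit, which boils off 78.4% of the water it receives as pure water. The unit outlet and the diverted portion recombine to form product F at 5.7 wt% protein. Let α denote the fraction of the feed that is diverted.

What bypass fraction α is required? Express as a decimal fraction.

All 506×0.043 = 21.758 tonne/day of protein reaches F, so F = 21.758/0.057 = 381.72 tonne/day and vapour = 124.28 tonne/day.
The evaporator receives (1−α)·506 of feed at 0.864 water and removes 0.784 of that water:
0.784×0.864×(1−α)×506 = 124.28
(1−α) = 124.28/342.75 = 0.3626;  α = 0.6374.

0.637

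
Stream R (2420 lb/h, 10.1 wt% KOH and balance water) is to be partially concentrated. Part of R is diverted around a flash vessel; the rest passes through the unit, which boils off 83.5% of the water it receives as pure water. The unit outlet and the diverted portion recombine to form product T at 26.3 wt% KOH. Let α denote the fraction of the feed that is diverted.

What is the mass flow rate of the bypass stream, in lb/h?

All 2420×0.101 = 244.42 lb/h of KOH reaches T, so T = 244.42/0.263 = 929.35 lb/h and vapour = 1490.6 lb/h.
The evaporator receives (1−α)·2420 of feed at 0.899 water and removes 0.835 of that water:
0.835×0.899×(1−α)×2420 = 1490.6
(1−α) = 1490.6/1816.6 = 0.8206;  α = 0.1794.
Bypass flow = 0.1794×2420 = 434.23 lb/h.

434.2 lb/h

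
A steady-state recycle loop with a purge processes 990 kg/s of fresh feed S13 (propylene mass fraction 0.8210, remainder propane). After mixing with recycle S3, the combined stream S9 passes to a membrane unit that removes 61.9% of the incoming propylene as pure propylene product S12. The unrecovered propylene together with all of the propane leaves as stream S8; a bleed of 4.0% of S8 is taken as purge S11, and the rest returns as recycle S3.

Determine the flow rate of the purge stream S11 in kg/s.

196.7 kg/s

propane enters only via S13 and leaves only via the purge: 990×0.179 = 0.040×(propane in S8), and the membrane unit passes all propane, so propane in S9 = propane in S8 = 4430.2 kg/s.
propylene in S9: m_A = 990×0.821 + (1−0.040)·(1−0.619)·m_A, so m_A = 812.79/0.6342 = 1281.5 kg/s.
S8 = (1−0.619)×1281.5 + 4430.2 = 4918.5 kg/s.
Purge S11 = 0.040×4918.5 = 196.74 kg/s.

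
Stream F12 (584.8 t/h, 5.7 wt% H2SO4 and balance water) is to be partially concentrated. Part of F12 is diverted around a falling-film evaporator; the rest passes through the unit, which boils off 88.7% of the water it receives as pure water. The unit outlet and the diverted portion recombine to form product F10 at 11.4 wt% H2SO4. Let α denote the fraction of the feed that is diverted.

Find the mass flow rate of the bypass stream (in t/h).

235.2 t/h

All 584.8×0.057 = 33.334 t/h of H2SO4 reaches F10, so F10 = 33.334/0.114 = 292.4 t/h and vapour = 292.4 t/h.
The evaporator receives (1−α)·584.8 of feed at 0.943 water and removes 0.887 of that water:
0.887×0.943×(1−α)×584.8 = 292.4
(1−α) = 292.4/489.15 = 0.5978;  α = 0.4022.
Bypass flow = 0.4022×584.8 = 235.22 t/h.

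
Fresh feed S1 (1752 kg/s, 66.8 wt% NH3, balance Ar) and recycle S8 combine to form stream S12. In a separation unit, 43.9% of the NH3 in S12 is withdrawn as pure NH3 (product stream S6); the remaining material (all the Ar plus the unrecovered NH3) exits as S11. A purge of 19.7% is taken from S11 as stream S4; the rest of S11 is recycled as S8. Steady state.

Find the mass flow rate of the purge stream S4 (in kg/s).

Ar enters only via S1 and leaves only via the purge: 1752×0.332 = 0.197×(Ar in S11), and the separation unit passes all Ar, so Ar in S12 = Ar in S11 = 2952.6 kg/s.
NH3 in S12: m_A = 1752×0.668 + (1−0.197)·(1−0.439)·m_A, so m_A = 1170.3/0.5495 = 2129.8 kg/s.
S11 = (1−0.439)×2129.8 + 2952.6 = 4147.4 kg/s.
Purge S4 = 0.197×4147.4 = 817.04 kg/s.

817 kg/s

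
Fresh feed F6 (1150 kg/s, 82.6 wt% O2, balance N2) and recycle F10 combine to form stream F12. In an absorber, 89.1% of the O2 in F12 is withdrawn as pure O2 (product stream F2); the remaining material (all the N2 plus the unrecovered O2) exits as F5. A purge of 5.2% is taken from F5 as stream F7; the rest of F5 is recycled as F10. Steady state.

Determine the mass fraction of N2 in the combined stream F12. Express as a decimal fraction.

0.784

N2 enters only via F6 and leaves only via the purge: 1150×0.174 = 0.052×(N2 in F5), and the absorber passes all N2, so N2 in F12 = N2 in F5 = 3848.1 kg/s.
O2 in F12: m_A = 1150×0.826 + (1−0.052)·(1−0.891)·m_A, so m_A = 949.9/0.8967 = 1059.4 kg/s.
F12 = 1059.4 + 3848.1 = 4907.4 kg/s.
N2 fraction in F12 = 3848.1/4907.4 = 0.784.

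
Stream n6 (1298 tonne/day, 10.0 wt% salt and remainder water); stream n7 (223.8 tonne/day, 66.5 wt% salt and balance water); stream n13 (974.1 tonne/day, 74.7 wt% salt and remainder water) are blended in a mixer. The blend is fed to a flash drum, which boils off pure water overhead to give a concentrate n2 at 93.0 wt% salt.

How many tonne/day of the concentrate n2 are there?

1082 tonne/day

salt entering = 1298×0.100 + 223.8×0.665 + 974.1×0.747 = 1006.3 tonne/day.
All salt reports to n2, so n2 = 1006.3/0.930 = 1082 tonne/day.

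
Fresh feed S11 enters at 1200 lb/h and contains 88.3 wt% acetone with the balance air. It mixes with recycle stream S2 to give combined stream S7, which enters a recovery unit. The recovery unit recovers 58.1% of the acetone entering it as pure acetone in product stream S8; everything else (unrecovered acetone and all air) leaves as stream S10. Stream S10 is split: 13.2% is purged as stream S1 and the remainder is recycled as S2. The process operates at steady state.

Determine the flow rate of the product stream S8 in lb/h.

967.5 lb/h

acetone in S7: m_A = 1200×0.883 + (1−0.132)·(1−0.581)·m_A, so m_A = 1059.6/0.6363 = 1665.2 lb/h.
Product S8 = 0.581×1665.2 = 967.5 lb/h.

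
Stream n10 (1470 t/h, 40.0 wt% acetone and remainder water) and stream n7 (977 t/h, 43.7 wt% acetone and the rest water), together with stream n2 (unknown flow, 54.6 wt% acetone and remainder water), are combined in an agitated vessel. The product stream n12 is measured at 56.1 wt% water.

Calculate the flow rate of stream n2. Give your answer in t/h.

554.1 t/h

Let n2 be the unknown flow. Total out = 2447 + n2.
water balance: 1432.1 + 0.454·n2 = 0.561·(2447 + n2)
(0.454 − 0.561)·n2 = 0.561×2447 − 1432.1 = -59.284
n2 = -59.284 / -0.107 = 554.06 t/h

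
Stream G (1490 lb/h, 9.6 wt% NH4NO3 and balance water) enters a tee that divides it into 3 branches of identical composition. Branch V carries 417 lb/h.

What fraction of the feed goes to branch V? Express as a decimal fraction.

0.280

Fraction to V = 417/1490 = 0.2799.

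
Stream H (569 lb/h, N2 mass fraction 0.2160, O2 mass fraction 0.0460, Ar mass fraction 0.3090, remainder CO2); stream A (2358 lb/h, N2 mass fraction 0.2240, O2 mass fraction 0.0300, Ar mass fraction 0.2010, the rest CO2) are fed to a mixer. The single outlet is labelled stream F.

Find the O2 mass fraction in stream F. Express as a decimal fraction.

Total flow out = 569 + 2358 = 2927 lb/h.
O2 in = 569×0.046 + 2358×0.030 = 96.914 lb/h.
O2 mass fraction in F = 96.914/2927 = 0.0331.

0.0331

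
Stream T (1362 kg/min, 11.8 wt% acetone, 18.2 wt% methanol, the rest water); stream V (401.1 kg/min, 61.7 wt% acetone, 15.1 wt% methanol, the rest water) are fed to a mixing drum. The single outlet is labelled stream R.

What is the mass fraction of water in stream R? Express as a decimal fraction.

0.594

Total flow out = 1362 + 401.1 = 1763.1 kg/min.
water in = 1362×0.700 + 401.1×0.232 = 1046.5 kg/min.
water mass fraction in R = 1046.5/1763.1 = 0.594.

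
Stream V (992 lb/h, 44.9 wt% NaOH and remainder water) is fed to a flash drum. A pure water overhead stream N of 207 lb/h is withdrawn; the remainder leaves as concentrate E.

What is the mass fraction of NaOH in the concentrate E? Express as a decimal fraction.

0.567

NaOH is not removed: 992×0.449 = 445.41 lb/h of NaOH enters E.
Concentrate = 992 − 207 = 785 lb/h.
Mass fraction = 445.41/785 = 0.567.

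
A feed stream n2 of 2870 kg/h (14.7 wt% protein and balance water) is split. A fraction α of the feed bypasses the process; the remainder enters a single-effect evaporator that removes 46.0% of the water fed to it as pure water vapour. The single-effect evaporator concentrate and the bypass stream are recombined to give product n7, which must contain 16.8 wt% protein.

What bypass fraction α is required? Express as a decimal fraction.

0.681

All 2870×0.147 = 421.89 kg/h of protein reaches n7, so n7 = 421.89/0.168 = 2511.2 kg/h and vapour = 358.75 kg/h.
The evaporator receives (1−α)·2870 of feed at 0.853 water and removes 0.460 of that water:
0.460×0.853×(1−α)×2870 = 358.75
(1−α) = 358.75/1126.1 = 0.3186;  α = 0.6814.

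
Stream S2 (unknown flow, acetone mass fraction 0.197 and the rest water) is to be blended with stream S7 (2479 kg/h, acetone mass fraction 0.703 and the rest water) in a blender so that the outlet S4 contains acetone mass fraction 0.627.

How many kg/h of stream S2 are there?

Let S2 be the unknown flow. Total out = 2479 + S2.
acetone balance: 1742.7 + 0.197·S2 = 0.627·(2479 + S2)
(0.197 − 0.627)·S2 = 0.627×2479 − 1742.7 = -188.4
S2 = -188.4 / -0.430 = 438.15 kg/h

438.1 kg/h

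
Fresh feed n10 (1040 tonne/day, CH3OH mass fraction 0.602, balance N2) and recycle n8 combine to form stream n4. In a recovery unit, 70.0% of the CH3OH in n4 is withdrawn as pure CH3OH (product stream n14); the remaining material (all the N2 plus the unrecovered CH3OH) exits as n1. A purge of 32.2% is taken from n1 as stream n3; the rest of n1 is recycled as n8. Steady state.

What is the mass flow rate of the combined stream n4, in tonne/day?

N2 enters only via n10 and leaves only via the purge: 1040×0.398 = 0.322×(N2 in n1), and the recovery unit passes all N2, so N2 in n4 = N2 in n1 = 1285.5 tonne/day.
CH3OH in n4: m_A = 1040×0.602 + (1−0.322)·(1−0.700)·m_A, so m_A = 626.08/0.7966 = 785.94 tonne/day.
n4 = 785.94 + 1285.5 = 2071.4 tonne/day.

2071 tonne/day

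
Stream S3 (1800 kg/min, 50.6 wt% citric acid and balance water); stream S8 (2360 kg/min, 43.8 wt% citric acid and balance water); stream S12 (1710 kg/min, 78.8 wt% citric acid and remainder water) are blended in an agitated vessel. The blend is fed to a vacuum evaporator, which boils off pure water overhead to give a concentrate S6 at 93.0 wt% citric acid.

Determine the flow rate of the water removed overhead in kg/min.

citric acid entering = 1800×0.506 + 2360×0.438 + 1710×0.788 = 3292 kg/min.
All citric acid reports to S6, so S6 = 3292/0.930 = 3539.7 kg/min.
Total feed = 5870 kg/min; overhead = 5870 − 3539.7 = 2330.3 kg/min.

2330 kg/min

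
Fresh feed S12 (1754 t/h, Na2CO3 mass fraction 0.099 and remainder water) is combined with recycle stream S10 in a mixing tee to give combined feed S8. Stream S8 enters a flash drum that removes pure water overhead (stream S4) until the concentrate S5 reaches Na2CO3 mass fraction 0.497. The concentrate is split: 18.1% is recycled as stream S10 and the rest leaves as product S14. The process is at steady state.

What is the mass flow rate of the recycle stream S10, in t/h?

Overall Na2CO3 balance (none leaves overhead): Na2CO3 in fresh feed = Na2CO3 in product, i.e. 1754×0.099 = (1−0.181)·S5·0.497.
S5 = 173.65/(0.497×0.819) = 426.6 t/h.
Recycle S10 = 0.181×426.6 = 77.215 t/h.

77.22 t/h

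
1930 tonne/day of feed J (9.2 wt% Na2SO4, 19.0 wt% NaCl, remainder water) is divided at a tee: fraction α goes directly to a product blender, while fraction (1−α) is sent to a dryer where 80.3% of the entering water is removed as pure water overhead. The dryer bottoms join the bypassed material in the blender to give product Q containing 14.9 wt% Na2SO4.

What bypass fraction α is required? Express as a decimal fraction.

0.336

All 1930×0.092 = 177.56 tonne/day of Na2SO4 reaches Q, so Q = 177.56/0.149 = 1191.7 tonne/day and vapour = 738.32 tonne/day.
The evaporator receives (1−α)·1930 of feed at 0.718 water and removes 0.803 of that water:
0.803×0.718×(1−α)×1930 = 738.32
(1−α) = 738.32/1112.7 = 0.6635;  α = 0.3365.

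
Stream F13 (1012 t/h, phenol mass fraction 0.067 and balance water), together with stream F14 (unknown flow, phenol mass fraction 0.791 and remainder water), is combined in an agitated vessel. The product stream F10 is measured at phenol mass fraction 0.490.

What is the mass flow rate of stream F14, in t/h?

1422 t/h

Let F14 be the unknown flow. Total out = 1012 + F14.
phenol balance: 67.804 + 0.791·F14 = 0.490·(1012 + F14)
(0.791 − 0.490)·F14 = 0.490×1012 − 67.804 = 428.08
F14 = 428.08 / 0.301 = 1422.2 t/h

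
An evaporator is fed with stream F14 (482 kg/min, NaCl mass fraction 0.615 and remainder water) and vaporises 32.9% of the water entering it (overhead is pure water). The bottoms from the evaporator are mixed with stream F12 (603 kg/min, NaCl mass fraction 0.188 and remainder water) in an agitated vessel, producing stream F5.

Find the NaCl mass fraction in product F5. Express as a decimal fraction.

0.400

Vapour removed = 0.329×0.385×482 = 61.053 kg/min; concentrate = 420.95 kg/min.
NaCl reaching the mixer = 296.43 (from concentrate) + 603×0.188 = 409.79 kg/min.
Product flow = 420.95 + 603 = 1023.9 kg/min; NaCl fraction = 0.400.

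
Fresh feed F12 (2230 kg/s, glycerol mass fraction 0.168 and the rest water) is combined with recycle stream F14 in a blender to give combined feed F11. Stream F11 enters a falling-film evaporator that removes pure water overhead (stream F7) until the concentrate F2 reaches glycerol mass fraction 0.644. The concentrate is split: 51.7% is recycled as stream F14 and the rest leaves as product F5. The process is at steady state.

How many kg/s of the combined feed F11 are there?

2853 kg/s

Overall glycerol balance (none leaves overhead): glycerol in fresh feed = glycerol in product, i.e. 2230×0.168 = (1−0.517)·F2·0.644.
F2 = 374.64/(0.644×0.483) = 1204.4 kg/s.
Recycle F14 = 0.517×1204.4 = 622.69 kg/s.
Combined feed F11 = 2230 + 622.69 = 2852.7 kg/s.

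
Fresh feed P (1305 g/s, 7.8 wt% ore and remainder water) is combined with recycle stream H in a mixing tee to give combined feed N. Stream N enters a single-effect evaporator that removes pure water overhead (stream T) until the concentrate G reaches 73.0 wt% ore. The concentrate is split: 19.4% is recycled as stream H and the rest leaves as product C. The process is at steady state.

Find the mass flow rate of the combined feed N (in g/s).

Overall ore balance (none leaves overhead): ore in fresh feed = ore in product, i.e. 1305×0.078 = (1−0.194)·G·0.730.
G = 101.79/(0.730×0.806) = 173 g/s.
Recycle H = 0.194×173 = 33.562 g/s.
Combined feed N = 1305 + 33.562 = 1338.6 g/s.

1339 g/s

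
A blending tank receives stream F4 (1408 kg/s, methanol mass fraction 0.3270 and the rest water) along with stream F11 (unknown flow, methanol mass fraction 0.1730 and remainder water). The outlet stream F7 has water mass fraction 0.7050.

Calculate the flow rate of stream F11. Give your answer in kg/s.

Let F11 be the unknown flow. Total out = 1408 + F11.
water balance: 947.58 + 0.827·F11 = 0.705·(1408 + F11)
(0.827 − 0.705)·F11 = 0.705×1408 − 947.58 = 45.056
F11 = 45.056 / 0.122 = 369.31 kg/s

369.3 kg/s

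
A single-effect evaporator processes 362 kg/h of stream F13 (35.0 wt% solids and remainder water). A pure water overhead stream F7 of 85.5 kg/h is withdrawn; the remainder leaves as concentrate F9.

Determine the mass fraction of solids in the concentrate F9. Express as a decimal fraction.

0.4582

solids is not removed: 362×0.350 = 126.7 kg/h of solids enters F9.
Concentrate = 362 − 85.5 = 276.5 kg/h.
Mass fraction = 126.7/276.5 = 0.4582.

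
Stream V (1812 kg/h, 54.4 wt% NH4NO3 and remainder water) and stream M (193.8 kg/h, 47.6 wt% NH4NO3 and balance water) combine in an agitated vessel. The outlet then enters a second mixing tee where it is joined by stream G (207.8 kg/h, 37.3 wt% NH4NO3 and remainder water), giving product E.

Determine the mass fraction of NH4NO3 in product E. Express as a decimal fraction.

0.522

Overall, product flow = 2213.6 kg/h.
NH4NO3 in = 1812×0.544 + 193.8×0.476 + 207.8×0.373 = 1155.5 kg/h.
NH4NO3 fraction in E = 0.522.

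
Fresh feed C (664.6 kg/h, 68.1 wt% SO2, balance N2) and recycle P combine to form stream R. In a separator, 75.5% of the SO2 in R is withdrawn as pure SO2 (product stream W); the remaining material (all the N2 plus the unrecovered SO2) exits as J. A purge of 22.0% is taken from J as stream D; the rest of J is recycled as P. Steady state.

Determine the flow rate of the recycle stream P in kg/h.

N2 enters only via C and leaves only via the purge: 664.6×0.319 = 0.220×(N2 in J), and the separator passes all N2, so N2 in R = N2 in J = 963.67 kg/h.
SO2 in R: m_A = 664.6×0.681 + (1−0.220)·(1−0.755)·m_A, so m_A = 452.59/0.8089 = 559.52 kg/h.
J = (1−0.755)×559.52 + 963.67 = 1100.8 kg/h.
Recycle P = (1−0.220)×1100.8 = 858.59 kg/h.

858.6 kg/h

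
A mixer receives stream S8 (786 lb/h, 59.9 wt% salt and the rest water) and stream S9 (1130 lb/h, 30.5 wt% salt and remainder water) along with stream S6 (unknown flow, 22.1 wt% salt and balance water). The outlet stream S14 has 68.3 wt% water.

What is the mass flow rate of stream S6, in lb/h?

2168 lb/h

Let S6 be the unknown flow. Total out = 1916 + S6.
water balance: 1100.5 + 0.779·S6 = 0.683·(1916 + S6)
(0.779 − 0.683)·S6 = 0.683×1916 − 1100.5 = 208.09
S6 = 208.09 / 0.096 = 2167.6 lb/h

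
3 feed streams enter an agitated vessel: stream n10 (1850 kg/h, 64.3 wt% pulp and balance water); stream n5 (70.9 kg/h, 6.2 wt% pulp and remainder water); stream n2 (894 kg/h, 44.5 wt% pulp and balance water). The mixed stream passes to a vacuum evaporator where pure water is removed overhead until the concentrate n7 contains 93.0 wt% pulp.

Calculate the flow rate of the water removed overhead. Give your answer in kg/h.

pulp entering = 1850×0.643 + 70.9×0.062 + 894×0.445 = 1591.8 kg/h.
All pulp reports to n7, so n7 = 1591.8/0.930 = 1711.6 kg/h.
Total feed = 2814.9 kg/h; overhead = 2814.9 − 1711.6 = 1103.3 kg/h.

1103 kg/h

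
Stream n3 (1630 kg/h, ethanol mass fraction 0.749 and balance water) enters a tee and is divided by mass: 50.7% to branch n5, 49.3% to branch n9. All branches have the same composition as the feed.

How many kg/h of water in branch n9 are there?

Branch n9 total = 0.493×1630 = 803.59 kg/h.
water in n9 = 0.251×803.59 = 201.7 kg/h.

201.7 kg/h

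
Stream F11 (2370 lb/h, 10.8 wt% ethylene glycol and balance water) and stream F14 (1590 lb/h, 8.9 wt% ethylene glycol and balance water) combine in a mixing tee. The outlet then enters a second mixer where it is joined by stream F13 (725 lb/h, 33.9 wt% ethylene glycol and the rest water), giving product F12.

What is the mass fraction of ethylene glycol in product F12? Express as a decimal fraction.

0.137

Overall, product flow = 4685 lb/h.
ethylene glycol in = 2370×0.108 + 1590×0.089 + 725×0.339 = 643.25 lb/h.
ethylene glycol fraction in F12 = 0.137.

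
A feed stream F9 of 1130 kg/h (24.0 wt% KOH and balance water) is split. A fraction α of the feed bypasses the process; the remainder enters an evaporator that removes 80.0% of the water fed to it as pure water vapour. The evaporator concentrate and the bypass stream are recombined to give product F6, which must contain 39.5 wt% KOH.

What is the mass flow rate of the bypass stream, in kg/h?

All 1130×0.240 = 271.2 kg/h of KOH reaches F6, so F6 = 271.2/0.395 = 686.58 kg/h and vapour = 443.42 kg/h.
The evaporator receives (1−α)·1130 of feed at 0.760 water and removes 0.800 of that water:
0.800×0.760×(1−α)×1130 = 443.42
(1−α) = 443.42/687.04 = 0.6454;  α = 0.3546.
Bypass flow = 0.3546×1130 = 400.69 kg/h.

400.7 kg/h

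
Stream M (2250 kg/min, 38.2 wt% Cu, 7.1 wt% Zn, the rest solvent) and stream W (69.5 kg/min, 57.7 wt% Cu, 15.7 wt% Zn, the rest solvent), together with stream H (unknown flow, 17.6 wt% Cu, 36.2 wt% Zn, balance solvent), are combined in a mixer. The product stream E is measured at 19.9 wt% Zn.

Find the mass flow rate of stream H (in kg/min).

Let H be the unknown flow. Total out = 2319.5 + H.
Zn balance: 170.66 + 0.362·H = 0.199·(2319.5 + H)
(0.362 − 0.199)·H = 0.199×2319.5 − 170.66 = 290.92
H = 290.92 / 0.163 = 1784.8 kg/min

1785 kg/min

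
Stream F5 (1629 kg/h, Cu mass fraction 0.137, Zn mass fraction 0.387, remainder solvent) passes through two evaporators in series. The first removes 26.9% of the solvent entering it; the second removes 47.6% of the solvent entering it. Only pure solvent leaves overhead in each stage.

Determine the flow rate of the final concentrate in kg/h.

solvent in feed = 1629×0.476 = 775.4 kg/h.
After stage 1: solvent left = (1−0.269)×775.4 = 566.82; stream total = 1420.4 kg/h.
After stage 2: solvent left = (1−0.476)×566.82 = 297.01; final concentrate = 1150.6 kg/h.

1151 kg/h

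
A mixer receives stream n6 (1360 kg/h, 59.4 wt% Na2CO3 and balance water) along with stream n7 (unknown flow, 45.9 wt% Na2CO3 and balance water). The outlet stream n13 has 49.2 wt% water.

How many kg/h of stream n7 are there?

2387 kg/h

Let n7 be the unknown flow. Total out = 1360 + n7.
water balance: 552.16 + 0.541·n7 = 0.492·(1360 + n7)
(0.541 − 0.492)·n7 = 0.492×1360 − 552.16 = 116.96
n7 = 116.96 / 0.049 = 2386.9 kg/h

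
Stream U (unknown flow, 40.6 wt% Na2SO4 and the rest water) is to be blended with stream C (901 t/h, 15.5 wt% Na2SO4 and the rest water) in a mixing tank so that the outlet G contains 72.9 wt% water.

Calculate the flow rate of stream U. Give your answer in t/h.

774.2 t/h

Let U be the unknown flow. Total out = 901 + U.
water balance: 761.35 + 0.594·U = 0.729·(901 + U)
(0.594 − 0.729)·U = 0.729×901 − 761.35 = -104.52
U = -104.52 / -0.135 = 774.19 t/h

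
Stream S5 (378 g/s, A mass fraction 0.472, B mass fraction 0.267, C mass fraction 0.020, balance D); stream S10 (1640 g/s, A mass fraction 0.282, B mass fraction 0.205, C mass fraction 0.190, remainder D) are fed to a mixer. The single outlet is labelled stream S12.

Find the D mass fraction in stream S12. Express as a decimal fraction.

Total flow out = 378 + 1640 = 2018 g/s.
D in = 378×0.241 + 1640×0.323 = 620.82 g/s.
D mass fraction in S12 = 620.82/2018 = 0.308.

0.308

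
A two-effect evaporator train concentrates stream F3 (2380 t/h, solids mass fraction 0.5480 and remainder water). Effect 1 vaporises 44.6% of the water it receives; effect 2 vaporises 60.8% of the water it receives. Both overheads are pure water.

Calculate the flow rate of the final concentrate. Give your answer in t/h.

1538 t/h

water in feed = 2380×0.452 = 1075.8 t/h.
After stage 1: water left = (1−0.446)×1075.8 = 595.97; stream total = 1900.2 t/h.
After stage 2: water left = (1−0.608)×595.97 = 233.62; final concentrate = 1537.9 t/h.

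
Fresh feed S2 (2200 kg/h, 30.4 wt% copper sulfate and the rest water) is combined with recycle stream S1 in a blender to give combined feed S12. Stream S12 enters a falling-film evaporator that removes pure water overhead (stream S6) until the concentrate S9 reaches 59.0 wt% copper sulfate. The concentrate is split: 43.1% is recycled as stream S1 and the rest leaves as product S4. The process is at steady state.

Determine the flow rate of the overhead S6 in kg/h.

1066 kg/h

Overall copper sulfate balance (none leaves overhead): copper sulfate in fresh feed = copper sulfate in product, i.e. 2200×0.304 = (1−0.431)·S9·0.590.
S9 = 668.8/(0.590×0.569) = 1992.2 kg/h.
Recycle S1 = 0.431×1992.2 = 858.64 kg/h.
Combined feed S12 = 2200 + 858.64 = 3058.6 kg/h.
Overhead S6 = S12 − S9 = 3058.6 − 1992.2 = 1066.4 kg/h.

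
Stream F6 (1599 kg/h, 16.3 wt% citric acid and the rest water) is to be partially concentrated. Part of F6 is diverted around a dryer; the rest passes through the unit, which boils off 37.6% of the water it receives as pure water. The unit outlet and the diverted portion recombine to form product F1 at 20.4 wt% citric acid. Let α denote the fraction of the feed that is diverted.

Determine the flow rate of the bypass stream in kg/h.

All 1599×0.163 = 260.64 kg/h of citric acid reaches F1, so F1 = 260.64/0.204 = 1277.6 kg/h and vapour = 321.37 kg/h.
The evaporator receives (1−α)·1599 of feed at 0.837 water and removes 0.376 of that water:
0.376×0.837×(1−α)×1599 = 321.37
(1−α) = 321.37/503.22 = 0.6386;  α = 0.3614.
Bypass flow = 0.3614×1599 = 577.85 kg/h.

577.9 kg/h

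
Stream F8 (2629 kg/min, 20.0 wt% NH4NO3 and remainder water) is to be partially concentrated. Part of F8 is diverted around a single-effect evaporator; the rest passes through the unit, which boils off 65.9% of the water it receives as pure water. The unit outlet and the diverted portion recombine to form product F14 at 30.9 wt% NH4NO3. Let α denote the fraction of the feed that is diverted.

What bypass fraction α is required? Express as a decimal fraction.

0.331

All 2629×0.200 = 525.8 kg/min of NH4NO3 reaches F14, so F14 = 525.8/0.309 = 1701.6 kg/min and vapour = 927.38 kg/min.
The evaporator receives (1−α)·2629 of feed at 0.800 water and removes 0.659 of that water:
0.659×0.800×(1−α)×2629 = 927.38
(1−α) = 927.38/1386 = 0.6691;  α = 0.3309.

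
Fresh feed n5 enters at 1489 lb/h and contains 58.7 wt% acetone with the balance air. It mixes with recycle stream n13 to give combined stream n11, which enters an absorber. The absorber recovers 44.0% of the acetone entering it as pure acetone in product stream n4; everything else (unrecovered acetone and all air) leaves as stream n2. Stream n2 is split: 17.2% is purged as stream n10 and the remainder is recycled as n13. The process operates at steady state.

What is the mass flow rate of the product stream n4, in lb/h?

717.1 lb/h

acetone in n11: m_A = 1489×0.587 + (1−0.172)·(1−0.440)·m_A, so m_A = 874.04/0.5363 = 1629.7 lb/h.
Product n4 = 0.440×1629.7 = 717.07 lb/h.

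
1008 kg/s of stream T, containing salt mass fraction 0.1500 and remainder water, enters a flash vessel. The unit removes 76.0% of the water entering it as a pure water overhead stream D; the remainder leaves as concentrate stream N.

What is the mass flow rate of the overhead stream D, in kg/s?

water entering = 1008×0.850 = 856.8 kg/s; overhead removed = 0.760×856.8 = 651.17 kg/s.

651.2 kg/s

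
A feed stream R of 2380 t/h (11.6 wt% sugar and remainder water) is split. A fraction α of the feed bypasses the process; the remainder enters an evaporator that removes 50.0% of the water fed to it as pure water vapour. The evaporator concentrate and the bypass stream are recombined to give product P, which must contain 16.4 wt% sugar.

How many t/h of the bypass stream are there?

All 2380×0.116 = 276.08 t/h of sugar reaches P, so P = 276.08/0.164 = 1683.4 t/h and vapour = 696.59 t/h.
The evaporator receives (1−α)·2380 of feed at 0.884 water and removes 0.500 of that water:
0.500×0.884×(1−α)×2380 = 696.59
(1−α) = 696.59/1052 = 0.6622;  α = 0.3378.
Bypass flow = 0.3378×2380 = 804.02 t/h.

804 t/h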